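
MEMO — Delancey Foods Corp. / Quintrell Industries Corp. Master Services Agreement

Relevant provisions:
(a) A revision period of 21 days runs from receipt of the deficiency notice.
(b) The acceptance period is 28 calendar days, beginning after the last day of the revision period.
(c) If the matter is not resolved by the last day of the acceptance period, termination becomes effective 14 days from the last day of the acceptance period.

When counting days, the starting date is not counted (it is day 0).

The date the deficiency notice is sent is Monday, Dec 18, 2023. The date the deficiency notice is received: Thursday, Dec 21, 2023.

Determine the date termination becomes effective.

Feb 22, 2024

The last day of the revision period: 21 calendar days after Dec 21, 2023 is Jan 11, 2024.
The last day of the acceptance period: Jan 11, 2024 + 28 days = Feb 8, 2024.
The date termination becomes effective: 14 calendar days after Feb 8, 2024 is Feb 22, 2024.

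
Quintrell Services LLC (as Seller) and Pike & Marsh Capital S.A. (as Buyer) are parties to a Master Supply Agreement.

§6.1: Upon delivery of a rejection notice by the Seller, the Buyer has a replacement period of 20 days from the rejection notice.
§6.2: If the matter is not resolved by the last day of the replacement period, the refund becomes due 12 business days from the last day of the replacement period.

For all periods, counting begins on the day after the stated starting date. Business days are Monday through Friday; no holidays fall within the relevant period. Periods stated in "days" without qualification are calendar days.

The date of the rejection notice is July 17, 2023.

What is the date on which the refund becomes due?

August 22, 2023

The last day of the replacement period: 20 calendar days after July 17, 2023 is August 6, 2023.
The date on which the refund becomes due: 12 business days after Sunday, August 6, 2023, skipping weekends — Aug 7, Aug 8, Aug 9, Aug 10, …, Aug 18, Aug 21, Aug 22 — lands on Tuesday, August 22, 2023.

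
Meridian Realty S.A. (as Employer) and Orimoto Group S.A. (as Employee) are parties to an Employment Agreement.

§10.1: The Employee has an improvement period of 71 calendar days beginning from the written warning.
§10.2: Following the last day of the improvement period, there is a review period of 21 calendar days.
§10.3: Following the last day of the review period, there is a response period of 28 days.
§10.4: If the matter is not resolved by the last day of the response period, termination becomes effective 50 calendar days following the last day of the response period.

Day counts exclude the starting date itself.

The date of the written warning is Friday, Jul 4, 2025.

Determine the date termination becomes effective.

Dec 21, 2025

The last day of the improvement period: Jul 4, 2025 + 71 days = Sep 13, 2025.
The last day of the review period: 21 calendar days after Sep 13, 2025 is Oct 4, 2025.
The last day of the response period: Oct 4, 2025 + 28 days = Nov 1, 2025.
The date termination becomes effective: 50 calendar days after Nov 1, 2025 is Dec 21, 2025.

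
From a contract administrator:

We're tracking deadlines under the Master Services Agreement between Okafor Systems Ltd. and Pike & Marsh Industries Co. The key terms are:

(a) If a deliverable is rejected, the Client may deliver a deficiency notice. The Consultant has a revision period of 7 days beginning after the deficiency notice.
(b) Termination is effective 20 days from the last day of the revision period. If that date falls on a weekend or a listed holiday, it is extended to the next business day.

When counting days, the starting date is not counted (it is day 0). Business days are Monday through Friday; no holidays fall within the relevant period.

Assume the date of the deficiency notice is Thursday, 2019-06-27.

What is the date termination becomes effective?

Adding 7 calendar days to 2019-06-27 gives 2019-07-04, which is the last day of the revision period.
The date termination becomes effective: 2019-07-04 + 20 days = 2019-07-24. 2019-07-24 is a Wednesday, so no roll-forward applies.

2019-07-24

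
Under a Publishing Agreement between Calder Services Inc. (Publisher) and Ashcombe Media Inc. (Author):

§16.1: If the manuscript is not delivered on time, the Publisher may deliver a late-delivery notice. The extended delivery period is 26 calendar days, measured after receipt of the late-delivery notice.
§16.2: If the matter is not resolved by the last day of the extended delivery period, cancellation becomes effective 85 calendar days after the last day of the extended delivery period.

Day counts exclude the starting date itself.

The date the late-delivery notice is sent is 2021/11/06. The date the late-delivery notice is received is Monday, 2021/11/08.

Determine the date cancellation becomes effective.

2022/02/27

The last day of the extended delivery period: 26 calendar days after 2021/11/08 is 2021/12/04.
Adding 85 calendar days to 2021/12/04 gives 2022/02/27, which is the date cancellation becomes effective.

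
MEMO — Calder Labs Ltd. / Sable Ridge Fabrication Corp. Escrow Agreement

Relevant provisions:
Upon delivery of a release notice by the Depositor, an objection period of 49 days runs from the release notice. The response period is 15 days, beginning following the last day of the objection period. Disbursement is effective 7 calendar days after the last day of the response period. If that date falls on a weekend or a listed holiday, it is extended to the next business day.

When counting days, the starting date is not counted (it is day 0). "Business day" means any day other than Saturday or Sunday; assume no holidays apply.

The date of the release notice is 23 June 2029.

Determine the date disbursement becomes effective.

The last day of the objection period: 49 calendar days after 23 June 2029 is 11 August 2029.
Adding 15 calendar days to 11 August 2029 gives 26 August 2029, which is the last day of the response period.
The date disbursement becomes effective: 26 August 2029 + 7 days = 2 September 2029. That falls on a Sunday, so it rolls to the next business day, Monday, 3 September 2029.

3 September 2029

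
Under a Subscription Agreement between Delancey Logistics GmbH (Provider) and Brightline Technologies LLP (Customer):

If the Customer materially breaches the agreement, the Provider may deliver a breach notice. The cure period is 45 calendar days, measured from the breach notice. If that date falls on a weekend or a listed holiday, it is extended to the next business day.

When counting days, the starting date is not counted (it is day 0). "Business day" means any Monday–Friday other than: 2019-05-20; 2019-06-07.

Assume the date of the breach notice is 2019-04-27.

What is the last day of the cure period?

2019-06-11

The last day of the cure period: 45 calendar days after 2019-04-27 is 2019-06-11. 2019-06-11 is a Tuesday and is not a listed holiday, so no roll-forward applies.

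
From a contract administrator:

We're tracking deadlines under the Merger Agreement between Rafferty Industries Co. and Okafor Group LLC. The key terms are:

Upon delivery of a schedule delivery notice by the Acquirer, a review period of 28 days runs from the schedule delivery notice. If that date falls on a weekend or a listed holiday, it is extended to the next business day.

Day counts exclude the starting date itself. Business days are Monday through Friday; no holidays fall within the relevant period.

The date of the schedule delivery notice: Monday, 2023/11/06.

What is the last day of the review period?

Adding 28 calendar days to 2023/11/06 gives 2023/12/04, which is the last day of the review period. 2023/12/04 is a Monday, so no roll-forward applies.

2023/12/04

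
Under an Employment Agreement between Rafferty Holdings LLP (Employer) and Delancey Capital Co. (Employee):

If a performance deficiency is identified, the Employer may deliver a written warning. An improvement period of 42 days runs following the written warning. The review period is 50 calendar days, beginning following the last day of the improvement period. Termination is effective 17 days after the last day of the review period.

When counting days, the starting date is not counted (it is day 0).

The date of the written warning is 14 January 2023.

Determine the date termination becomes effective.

The last day of the improvement period: 42 calendar days after 14 January 2023 is 25 February 2023.
The last day of the review period: 25 February 2023 + 50 days = 16 April 2023.
The date termination becomes effective: 16 April 2023 + 17 days = 3 May 2023.

3 May 2023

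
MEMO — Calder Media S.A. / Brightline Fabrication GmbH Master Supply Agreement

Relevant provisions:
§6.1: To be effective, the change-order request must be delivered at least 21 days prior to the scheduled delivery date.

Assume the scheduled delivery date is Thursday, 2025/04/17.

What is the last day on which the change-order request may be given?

2025/03/27

2025/04/17 minus 21 days is 2025/03/27.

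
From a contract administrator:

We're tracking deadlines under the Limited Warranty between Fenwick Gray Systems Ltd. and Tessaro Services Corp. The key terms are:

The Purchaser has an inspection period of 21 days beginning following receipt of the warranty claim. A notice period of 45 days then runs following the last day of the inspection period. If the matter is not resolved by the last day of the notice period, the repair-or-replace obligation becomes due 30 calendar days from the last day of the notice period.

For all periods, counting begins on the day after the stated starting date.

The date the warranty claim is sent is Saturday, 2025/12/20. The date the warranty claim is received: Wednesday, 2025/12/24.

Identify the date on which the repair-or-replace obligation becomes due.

2026/03/30

The last day of the inspection period: 2025/12/24 + 21 days = 2026/01/14.
The last day of the notice period: 45 calendar days after 2026/01/14 is 2026/02/28.
The date on which the repair-or-replace obligation becomes due: 2026/02/28 + 30 days = 2026/03/30.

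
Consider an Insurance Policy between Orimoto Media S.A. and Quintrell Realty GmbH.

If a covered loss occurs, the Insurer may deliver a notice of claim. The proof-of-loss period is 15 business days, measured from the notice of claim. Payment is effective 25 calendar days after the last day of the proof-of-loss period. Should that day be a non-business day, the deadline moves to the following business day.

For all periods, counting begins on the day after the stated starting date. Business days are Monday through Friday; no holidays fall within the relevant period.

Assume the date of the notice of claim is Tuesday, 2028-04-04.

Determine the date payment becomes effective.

From Tuesday, 2028-04-04, 15 business days (Apr 5, Apr 6, Apr 7, Apr 10, …, Apr 21, Apr 24, Apr 25, skipping weekends) brings us to Tuesday, 2028-04-25, which is the last day of the proof-of-loss period.
The date payment becomes effective: 2028-04-25 + 25 days = 2028-05-20. That falls on a Saturday, so it rolls to the next business day, Monday, 2028-05-22.

2028-05-22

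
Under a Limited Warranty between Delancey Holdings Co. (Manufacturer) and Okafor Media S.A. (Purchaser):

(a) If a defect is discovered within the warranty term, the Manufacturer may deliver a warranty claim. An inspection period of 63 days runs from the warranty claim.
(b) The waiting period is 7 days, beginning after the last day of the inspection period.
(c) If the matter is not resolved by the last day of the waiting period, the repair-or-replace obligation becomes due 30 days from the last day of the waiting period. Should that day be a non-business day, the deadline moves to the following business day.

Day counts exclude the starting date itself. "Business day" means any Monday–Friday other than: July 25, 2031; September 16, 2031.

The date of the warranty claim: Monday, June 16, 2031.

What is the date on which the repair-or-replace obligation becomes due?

The last day of the inspection period: June 16, 2031 + 63 days = August 18, 2031.
The last day of the waiting period: August 18, 2031 + 7 days = August 25, 2031.
Adding 30 calendar days to August 25, 2031 gives September 24, 2031, which is the date on which the repair-or-replace obligation becomes due. September 24, 2031 is a Wednesday and is not a listed holiday, so no roll-forward applies.

September 24, 2031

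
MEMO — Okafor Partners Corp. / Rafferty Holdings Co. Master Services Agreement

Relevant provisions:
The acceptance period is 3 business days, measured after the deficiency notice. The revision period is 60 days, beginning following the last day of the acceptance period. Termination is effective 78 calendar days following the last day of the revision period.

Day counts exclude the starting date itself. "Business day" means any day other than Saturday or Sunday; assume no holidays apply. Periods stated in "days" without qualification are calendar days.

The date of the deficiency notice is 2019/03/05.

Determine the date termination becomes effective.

The last day of the acceptance period: counting 3 business days from Tuesday, 2019/03/05 (Mar 6, Mar 7, Mar 8, skipping weekends) reaches Friday, 2019/03/08.
The last day of the revision period: 2019/03/08 + 60 days = 2019/05/07.
The date termination becomes effective: 78 calendar days after 2019/05/07 is 2019/07/24.

2019/07/24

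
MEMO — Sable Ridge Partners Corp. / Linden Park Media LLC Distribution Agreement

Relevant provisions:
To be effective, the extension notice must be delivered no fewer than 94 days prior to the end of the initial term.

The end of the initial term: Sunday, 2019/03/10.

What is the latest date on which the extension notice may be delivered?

2019/03/10 minus 94 days is 2018/12/06.

2018/12/06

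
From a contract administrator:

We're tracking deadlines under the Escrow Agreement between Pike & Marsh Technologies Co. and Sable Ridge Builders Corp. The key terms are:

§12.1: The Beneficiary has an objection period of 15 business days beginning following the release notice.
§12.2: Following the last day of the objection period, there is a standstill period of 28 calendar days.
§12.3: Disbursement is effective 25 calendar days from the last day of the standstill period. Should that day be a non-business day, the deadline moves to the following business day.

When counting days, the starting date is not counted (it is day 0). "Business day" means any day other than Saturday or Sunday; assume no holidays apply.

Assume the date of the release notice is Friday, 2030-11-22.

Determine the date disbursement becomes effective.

2031-02-04

From Friday, 2030-11-22, 15 business days (Nov 25, Nov 26, Nov 27, Nov 28, …, Dec 11, Dec 12, Dec 13, skipping weekends) brings us to Friday, 2030-12-13, which is the last day of the objection period.
The last day of the standstill period: 28 calendar days after 2030-12-13 is 2031-01-10.
Adding 25 calendar days to 2031-01-10 gives 2031-02-04, which is the date disbursement becomes effective. 2031-02-04 is a Tuesday, so no roll-forward applies.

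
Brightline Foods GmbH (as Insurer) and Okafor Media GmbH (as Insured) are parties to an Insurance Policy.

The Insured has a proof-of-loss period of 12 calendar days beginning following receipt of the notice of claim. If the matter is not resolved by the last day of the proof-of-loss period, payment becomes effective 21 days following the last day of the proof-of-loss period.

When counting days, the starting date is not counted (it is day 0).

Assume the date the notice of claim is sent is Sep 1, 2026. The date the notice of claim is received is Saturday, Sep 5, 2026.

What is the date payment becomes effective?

Oct 8, 2026

The last day of the proof-of-loss period: Sep 5, 2026 + 12 days = Sep 17, 2026.
The date payment becomes effective: Sep 17, 2026 + 21 days = Oct 8, 2026.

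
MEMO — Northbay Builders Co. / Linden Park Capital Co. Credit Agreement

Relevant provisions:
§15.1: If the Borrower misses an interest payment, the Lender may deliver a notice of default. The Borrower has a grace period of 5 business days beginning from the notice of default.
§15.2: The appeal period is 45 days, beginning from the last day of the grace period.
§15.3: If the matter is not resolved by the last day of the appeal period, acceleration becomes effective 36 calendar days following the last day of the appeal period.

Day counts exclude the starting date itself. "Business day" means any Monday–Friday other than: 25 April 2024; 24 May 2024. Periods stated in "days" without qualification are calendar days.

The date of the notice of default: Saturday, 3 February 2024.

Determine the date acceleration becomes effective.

From Saturday, 3 February 2024, 5 business days (Feb 5, Feb 6, Feb 7, Feb 8, Feb 9, skipping weekends) brings us to Friday, 9 February 2024, which is the last day of the grace period.
Adding 45 calendar days to 9 February 2024 gives 25 March 2024, which is the last day of the appeal period.
The date acceleration becomes effective: 25 March 2024 + 36 days = 30 April 2024.

30 April 2024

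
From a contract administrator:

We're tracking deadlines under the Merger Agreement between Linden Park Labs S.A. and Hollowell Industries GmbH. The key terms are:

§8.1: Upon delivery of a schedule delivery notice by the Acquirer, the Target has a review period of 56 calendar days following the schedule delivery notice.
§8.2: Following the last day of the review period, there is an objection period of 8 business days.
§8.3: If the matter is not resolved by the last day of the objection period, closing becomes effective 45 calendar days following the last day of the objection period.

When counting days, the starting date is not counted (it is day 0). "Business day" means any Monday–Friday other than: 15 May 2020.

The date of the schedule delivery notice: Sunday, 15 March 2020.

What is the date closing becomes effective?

5 July 2020

Adding 56 calendar days to 15 March 2020 gives 10 May 2020, which is the last day of the review period.
The last day of the objection period: counting 8 business days from Sunday, 10 May 2020 (May 11, May 12, May 13, May 14, May 18, May 19, May 20, May 21, skipping weekends and the listed holiday on May 15) reaches Thursday, 21 May 2020.
The date closing becomes effective: 45 calendar days after 21 May 2020 is 5 July 2020.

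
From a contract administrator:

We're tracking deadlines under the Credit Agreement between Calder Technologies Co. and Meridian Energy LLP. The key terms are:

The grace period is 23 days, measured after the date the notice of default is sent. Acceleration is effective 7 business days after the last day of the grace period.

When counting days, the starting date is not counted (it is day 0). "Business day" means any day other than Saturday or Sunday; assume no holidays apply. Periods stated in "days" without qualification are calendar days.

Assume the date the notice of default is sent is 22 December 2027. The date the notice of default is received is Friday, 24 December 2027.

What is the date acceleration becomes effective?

25 January 2028

The last day of the grace period: 23 calendar days after 22 December 2027 is 14 January 2028.
The date acceleration becomes effective: counting 7 business days from Friday, 14 January 2028 (Jan 17, Jan 18, Jan 19, Jan 20, Jan 21, Jan 24, Jan 25, skipping weekends) reaches Tuesday, 25 January 2028.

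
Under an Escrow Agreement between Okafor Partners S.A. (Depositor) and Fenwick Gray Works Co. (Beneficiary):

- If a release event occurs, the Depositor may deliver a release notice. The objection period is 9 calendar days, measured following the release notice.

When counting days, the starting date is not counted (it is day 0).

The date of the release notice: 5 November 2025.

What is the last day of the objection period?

14 November 2025

The last day of the objection period: 5 November 2025 + 9 days = 14 November 2025.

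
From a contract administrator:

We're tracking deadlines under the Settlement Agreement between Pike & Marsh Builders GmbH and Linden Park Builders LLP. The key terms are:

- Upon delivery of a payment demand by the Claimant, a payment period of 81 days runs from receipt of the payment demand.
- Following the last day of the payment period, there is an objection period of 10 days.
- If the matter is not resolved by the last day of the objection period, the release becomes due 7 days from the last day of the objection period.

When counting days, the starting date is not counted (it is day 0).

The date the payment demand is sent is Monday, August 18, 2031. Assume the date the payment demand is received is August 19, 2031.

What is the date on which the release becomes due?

November 25, 2031

Adding 81 calendar days to August 19, 2031 gives November 8, 2031, which is the last day of the payment period.
The last day of the objection period: 10 calendar days after November 8, 2031 is November 18, 2031.
The date on which the release becomes due: November 18, 2031 + 7 days = November 25, 2031.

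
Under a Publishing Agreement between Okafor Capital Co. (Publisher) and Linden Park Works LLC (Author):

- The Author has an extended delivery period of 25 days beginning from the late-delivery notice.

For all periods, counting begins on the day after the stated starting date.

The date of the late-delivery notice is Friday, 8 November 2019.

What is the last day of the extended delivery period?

The last day of the extended delivery period: 25 calendar days after 8 November 2019 is 3 December 2019.

3 December 2019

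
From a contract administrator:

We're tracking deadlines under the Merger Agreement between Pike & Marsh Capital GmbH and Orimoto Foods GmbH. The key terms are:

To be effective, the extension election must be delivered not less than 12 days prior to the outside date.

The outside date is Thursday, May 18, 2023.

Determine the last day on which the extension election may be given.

May 18, 2023 minus 12 days is May 6, 2023.

May 6, 2023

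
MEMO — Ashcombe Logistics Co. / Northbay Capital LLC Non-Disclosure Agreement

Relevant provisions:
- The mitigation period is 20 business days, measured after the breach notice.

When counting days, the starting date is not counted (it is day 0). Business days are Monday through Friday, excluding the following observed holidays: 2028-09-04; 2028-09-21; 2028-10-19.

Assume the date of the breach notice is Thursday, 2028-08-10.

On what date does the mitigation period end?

The last day of the mitigation period: 20 business days after Thursday, 2028-08-10, skipping weekends and the listed holiday on Sep 4 — Aug 11, Aug 14, Aug 15, Aug 16, …, Sep 6, Sep 7, Sep 8 — lands on Friday, 2028-09-08.

2028-09-08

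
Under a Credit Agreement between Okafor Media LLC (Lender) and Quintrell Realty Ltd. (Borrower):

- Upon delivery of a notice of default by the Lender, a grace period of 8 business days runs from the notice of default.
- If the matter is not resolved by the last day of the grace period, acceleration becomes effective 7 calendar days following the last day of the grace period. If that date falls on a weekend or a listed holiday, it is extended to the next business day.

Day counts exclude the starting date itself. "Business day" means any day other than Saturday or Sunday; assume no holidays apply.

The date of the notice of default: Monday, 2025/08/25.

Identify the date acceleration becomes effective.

2025/09/11

The last day of the grace period: 8 business days after Monday, 2025/08/25, skipping weekends — Aug 26, Aug 27, Aug 28, Aug 29, Sep 1, Sep 2, Sep 3, Sep 4 — lands on Thursday, 2025/09/04.
The date acceleration becomes effective: 7 calendar days after 2025/09/04 is 2025/09/11. 2025/09/11 is a Thursday, so no roll-forward applies.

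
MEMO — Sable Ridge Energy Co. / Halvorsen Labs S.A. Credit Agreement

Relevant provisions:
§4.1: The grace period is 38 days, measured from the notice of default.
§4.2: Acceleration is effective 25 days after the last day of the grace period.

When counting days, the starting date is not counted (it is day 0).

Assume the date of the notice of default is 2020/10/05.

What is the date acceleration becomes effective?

2020/12/07

The last day of the grace period: 38 calendar days after 2020/10/05 is 2020/11/12.
The date acceleration becomes effective: 25 calendar days after 2020/11/12 is 2020/12/07.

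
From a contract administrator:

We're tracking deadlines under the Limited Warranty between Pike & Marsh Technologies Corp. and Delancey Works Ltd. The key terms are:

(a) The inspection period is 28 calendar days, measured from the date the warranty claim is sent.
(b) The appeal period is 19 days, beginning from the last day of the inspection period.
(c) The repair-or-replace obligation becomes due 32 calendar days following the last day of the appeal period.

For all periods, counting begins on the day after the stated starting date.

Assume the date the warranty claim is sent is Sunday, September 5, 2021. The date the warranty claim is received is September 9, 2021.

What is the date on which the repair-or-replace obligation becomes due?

The last day of the inspection period: 28 calendar days after September 5, 2021 is October 3, 2021.
The last day of the appeal period: 19 calendar days after October 3, 2021 is October 22, 2021.
The date on which the repair-or-replace obligation becomes due: October 22, 2021 + 32 days = November 23, 2021.

November 23, 2021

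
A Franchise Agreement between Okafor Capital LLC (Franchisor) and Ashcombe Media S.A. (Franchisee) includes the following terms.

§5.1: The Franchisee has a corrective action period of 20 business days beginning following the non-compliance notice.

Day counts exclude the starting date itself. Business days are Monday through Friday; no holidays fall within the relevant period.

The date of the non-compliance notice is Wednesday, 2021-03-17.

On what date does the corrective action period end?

2021-04-14

The last day of the corrective action period: 20 business days after Wednesday, 2021-03-17, skipping weekends — Mar 18, Mar 19, Mar 22, Mar 23, …, Apr 12, Apr 13, Apr 14 — lands on Wednesday, 2021-04-14.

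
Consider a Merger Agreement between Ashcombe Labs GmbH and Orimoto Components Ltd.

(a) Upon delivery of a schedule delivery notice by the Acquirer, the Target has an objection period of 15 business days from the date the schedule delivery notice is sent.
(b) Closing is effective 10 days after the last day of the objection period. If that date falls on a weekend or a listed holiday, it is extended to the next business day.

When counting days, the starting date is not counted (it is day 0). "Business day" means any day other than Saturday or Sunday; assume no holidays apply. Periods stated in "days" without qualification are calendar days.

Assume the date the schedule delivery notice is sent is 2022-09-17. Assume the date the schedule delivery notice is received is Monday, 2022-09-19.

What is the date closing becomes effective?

The last day of the objection period: counting 15 business days from Saturday, 2022-09-17 (Sep 19, Sep 20, Sep 21, Sep 22, …, Oct 5, Oct 6, Oct 7, skipping weekends) reaches Friday, 2022-10-07.
The date closing becomes effective: 2022-10-07 + 10 days = 2022-10-17. 2022-10-17 is a Monday, so no roll-forward applies.

2022-10-17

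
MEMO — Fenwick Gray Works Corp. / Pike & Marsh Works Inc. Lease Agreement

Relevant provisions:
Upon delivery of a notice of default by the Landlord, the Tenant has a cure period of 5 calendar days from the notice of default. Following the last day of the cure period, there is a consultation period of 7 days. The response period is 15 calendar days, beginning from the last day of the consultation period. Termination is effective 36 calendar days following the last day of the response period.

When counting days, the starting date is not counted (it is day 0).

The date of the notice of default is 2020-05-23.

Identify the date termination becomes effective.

2020-07-25

Adding 5 calendar days to 2020-05-23 gives 2020-05-28, which is the last day of the cure period.
The last day of the consultation period: 2020-05-28 + 7 days = 2020-06-04.
The last day of the response period: 15 calendar days after 2020-06-04 is 2020-06-19.
The date termination becomes effective: 36 calendar days after 2020-06-19 is 2020-07-25.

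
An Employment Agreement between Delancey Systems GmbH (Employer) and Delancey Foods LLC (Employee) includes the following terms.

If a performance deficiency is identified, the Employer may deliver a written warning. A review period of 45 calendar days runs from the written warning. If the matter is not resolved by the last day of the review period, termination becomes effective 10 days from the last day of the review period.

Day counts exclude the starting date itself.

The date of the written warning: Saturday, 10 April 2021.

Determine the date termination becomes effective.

The last day of the review period: 10 April 2021 + 45 days = 25 May 2021.
Adding 10 calendar days to 25 May 2021 gives 4 June 2021, which is the date termination becomes effective.

4 June 2021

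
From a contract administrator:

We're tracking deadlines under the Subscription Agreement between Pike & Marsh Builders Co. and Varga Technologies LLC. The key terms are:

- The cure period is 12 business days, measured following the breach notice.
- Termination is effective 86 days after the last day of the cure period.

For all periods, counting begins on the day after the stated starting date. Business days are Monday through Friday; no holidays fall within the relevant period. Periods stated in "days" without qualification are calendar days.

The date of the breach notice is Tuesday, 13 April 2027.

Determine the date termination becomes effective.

The last day of the cure period: 12 business days after Tuesday, 13 April 2027, skipping weekends — Apr 14, Apr 15, Apr 16, Apr 19, …, Apr 27, Apr 28, Apr 29 — lands on Thursday, 29 April 2027.
The date termination becomes effective: 86 calendar days after 29 April 2027 is 24 July 2027.

24 July 2027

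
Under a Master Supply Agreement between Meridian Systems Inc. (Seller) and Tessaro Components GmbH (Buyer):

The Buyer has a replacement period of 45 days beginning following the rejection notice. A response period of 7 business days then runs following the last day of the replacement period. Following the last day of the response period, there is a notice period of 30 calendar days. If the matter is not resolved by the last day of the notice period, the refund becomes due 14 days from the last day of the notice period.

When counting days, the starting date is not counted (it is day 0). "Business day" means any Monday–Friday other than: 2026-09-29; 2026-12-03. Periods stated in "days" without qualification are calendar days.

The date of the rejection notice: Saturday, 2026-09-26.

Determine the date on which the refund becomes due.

The last day of the replacement period: 2026-09-26 + 45 days = 2026-11-10.
The last day of the response period: 7 business days after Tuesday, 2026-11-10, skipping weekends — Nov 11, Nov 12, Nov 13, Nov 16, Nov 17, Nov 18, Nov 19 — lands on Thursday, 2026-11-19.
The last day of the notice period: 30 calendar days after 2026-11-19 is 2026-12-19.
The date on which the refund becomes due: 2026-12-19 + 14 days = 2027-01-02.

2027-01-02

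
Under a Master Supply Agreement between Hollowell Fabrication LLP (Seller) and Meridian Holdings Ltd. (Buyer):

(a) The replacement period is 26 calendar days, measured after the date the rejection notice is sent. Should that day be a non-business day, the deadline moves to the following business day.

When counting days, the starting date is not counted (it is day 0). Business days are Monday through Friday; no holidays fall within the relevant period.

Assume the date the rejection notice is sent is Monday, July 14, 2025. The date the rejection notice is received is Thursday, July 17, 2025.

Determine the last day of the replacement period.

The last day of the replacement period: 26 calendar days after July 14, 2025 is August 9, 2025. That falls on a Saturday, so it rolls to the next business day, Monday, August 11, 2025.

August 11, 2025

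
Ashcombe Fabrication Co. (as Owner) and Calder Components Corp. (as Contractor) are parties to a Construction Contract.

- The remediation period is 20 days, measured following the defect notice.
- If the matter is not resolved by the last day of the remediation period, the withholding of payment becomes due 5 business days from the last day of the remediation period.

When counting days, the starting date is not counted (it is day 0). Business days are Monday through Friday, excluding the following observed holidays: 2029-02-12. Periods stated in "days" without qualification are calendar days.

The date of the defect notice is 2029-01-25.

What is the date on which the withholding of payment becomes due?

Adding 20 calendar days to 2029-01-25 gives 2029-02-14, which is the last day of the remediation period.
From Wednesday, 2029-02-14, 5 business days (Feb 15, Feb 16, Feb 19, Feb 20, Feb 21, skipping weekends) brings us to Wednesday, 2029-02-21, which is the date on which the withholding of payment becomes due.

2029-02-21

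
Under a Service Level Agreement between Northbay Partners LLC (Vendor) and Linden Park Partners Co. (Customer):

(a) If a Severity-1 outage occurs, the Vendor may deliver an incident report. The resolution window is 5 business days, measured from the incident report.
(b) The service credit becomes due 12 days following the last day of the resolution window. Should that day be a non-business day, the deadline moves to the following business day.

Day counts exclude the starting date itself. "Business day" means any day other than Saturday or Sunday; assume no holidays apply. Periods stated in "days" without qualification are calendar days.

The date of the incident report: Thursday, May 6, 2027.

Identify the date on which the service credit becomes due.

May 25, 2027

The last day of the resolution window: 5 business days after Thursday, May 6, 2027, skipping weekends — May 7, May 10, May 11, May 12, May 13 — lands on Thursday, May 13, 2027.
The date on which the service credit becomes due: May 13, 2027 + 12 days = May 25, 2027. May 25, 2027 is a Tuesday, so no roll-forward applies.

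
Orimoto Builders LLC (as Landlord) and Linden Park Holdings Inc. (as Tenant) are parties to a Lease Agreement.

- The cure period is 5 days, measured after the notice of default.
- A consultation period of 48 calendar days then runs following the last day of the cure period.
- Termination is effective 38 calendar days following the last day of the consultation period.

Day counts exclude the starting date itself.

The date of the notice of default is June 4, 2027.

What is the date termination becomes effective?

September 3, 2027

The last day of the cure period: June 4, 2027 + 5 days = June 9, 2027.
The last day of the consultation period: June 9, 2027 + 48 days = July 27, 2027.
The date termination becomes effective: 38 calendar days after July 27, 2027 is September 3, 2027.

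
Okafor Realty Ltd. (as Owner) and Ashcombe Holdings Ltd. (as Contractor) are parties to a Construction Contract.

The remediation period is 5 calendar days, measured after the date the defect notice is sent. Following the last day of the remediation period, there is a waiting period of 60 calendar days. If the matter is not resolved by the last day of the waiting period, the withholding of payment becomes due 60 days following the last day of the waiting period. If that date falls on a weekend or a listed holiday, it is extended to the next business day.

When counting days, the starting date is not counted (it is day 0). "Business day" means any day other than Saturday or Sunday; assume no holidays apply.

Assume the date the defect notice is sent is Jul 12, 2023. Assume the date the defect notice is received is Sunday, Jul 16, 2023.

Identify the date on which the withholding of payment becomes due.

Adding 5 calendar days to Jul 12, 2023 gives Jul 17, 2023, which is the last day of the remediation period.
The last day of the waiting period: Jul 17, 2023 + 60 days = Sep 15, 2023.
The date on which the withholding of payment becomes due: Sep 15, 2023 + 60 days = Nov 14, 2023. Nov 14, 2023 is a Tuesday, so no roll-forward applies.

Nov 14, 2023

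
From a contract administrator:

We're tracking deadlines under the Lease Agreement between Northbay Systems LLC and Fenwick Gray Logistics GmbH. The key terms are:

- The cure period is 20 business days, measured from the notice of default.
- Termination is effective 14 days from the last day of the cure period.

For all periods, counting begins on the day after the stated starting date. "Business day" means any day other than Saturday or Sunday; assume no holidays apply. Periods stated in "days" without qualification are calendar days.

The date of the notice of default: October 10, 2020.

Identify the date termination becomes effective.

The last day of the cure period: counting 20 business days from Saturday, October 10, 2020 (Oct 12, Oct 13, Oct 14, Oct 15, …, Nov 4, Nov 5, Nov 6, skipping weekends) reaches Friday, November 6, 2020.
Adding 14 calendar days to November 6, 2020 gives November 20, 2020, which is the date termination becomes effective.

November 20, 2020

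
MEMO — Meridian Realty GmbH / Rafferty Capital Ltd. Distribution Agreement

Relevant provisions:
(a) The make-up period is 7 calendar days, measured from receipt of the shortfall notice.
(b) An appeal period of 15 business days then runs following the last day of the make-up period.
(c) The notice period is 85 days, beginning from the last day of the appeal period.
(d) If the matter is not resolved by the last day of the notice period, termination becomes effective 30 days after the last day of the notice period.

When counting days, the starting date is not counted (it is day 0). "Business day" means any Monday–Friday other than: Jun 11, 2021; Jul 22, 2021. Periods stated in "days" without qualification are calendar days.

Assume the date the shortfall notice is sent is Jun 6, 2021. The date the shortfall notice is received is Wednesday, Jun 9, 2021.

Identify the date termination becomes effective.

Oct 30, 2021

Adding 7 calendar days to Jun 9, 2021 gives Jun 16, 2021, which is the last day of the make-up period.
The last day of the appeal period: counting 15 business days from Wednesday, Jun 16, 2021 (Jun 17, Jun 18, Jun 21, Jun 22, …, Jul 5, Jul 6, Jul 7, skipping weekends) reaches Wednesday, Jul 7, 2021.
The last day of the notice period: 85 calendar days after Jul 7, 2021 is Sep 30, 2021.
The date termination becomes effective: 30 calendar days after Sep 30, 2021 is Oct 30, 2021.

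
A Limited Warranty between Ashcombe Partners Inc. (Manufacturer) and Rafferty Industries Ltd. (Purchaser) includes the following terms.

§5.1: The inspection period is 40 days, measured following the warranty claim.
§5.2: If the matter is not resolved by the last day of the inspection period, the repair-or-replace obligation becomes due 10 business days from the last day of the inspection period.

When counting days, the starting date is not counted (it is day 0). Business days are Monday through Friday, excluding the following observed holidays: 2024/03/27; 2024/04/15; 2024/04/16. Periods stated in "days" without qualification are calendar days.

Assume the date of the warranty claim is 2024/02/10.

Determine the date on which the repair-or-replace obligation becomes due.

The last day of the inspection period: 2024/02/10 + 40 days = 2024/03/21.
The date on which the repair-or-replace obligation becomes due: counting 10 business days from Thursday, 2024/03/21 (Mar 22, Mar 25, Mar 26, Mar 28, Mar 29, Apr 1, Apr 2, Apr 3, Apr 4, Apr 5, skipping weekends and the listed holiday on Mar 27) reaches Friday, 2024/04/05.

2024/04/05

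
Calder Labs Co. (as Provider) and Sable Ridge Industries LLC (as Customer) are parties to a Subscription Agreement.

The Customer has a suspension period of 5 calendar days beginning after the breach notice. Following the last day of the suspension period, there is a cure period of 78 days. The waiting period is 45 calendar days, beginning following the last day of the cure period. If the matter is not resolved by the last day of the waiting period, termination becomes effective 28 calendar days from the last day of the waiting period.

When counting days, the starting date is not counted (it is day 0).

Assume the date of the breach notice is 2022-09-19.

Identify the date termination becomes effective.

The last day of the suspension period: 2022-09-19 + 5 days = 2022-09-24.
The last day of the cure period: 2022-09-24 + 78 days = 2022-12-11.
The last day of the waiting period: 2022-12-11 + 45 days = 2023-01-25.
The date termination becomes effective: 28 calendar days after 2023-01-25 is 2023-02-22.

2023-02-22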